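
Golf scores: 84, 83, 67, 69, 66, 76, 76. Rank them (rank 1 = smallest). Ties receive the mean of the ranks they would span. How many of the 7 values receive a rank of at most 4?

3

Sorted (ascending): 66, 67, 69, 76, 76, 83, 84
The 2 values of 76 occupy positions 4–5 → average rank (4+5)/2 = 4.5.
Ranks ≤ 4: {1, 2, 3} → 3 values.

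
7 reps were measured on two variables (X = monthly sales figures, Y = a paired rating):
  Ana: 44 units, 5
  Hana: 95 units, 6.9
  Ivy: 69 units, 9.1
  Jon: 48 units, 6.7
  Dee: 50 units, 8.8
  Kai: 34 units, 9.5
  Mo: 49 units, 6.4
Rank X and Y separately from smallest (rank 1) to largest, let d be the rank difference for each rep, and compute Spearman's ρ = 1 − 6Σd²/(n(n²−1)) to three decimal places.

Ranks of variable 1: 2, 7, 6, 3, 5, 1, 4
Ranks of variable 2: 1, 4, 6, 3, 5, 7, 2
d = r₁ − r₂: 1, 3, 0, 0, 0, -6, 2
d²: 1, 9, 0, 0, 0, 36, 4; Σd² = 50
ρ = 1 − 6·50/(7·48) = 1 − 300/336 = 0.107

0.107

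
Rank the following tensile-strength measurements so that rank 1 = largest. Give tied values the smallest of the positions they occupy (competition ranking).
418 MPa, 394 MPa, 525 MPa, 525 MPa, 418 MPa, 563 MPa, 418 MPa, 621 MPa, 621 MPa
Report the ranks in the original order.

6, 9, 4, 4, 6, 3, 6, 1, 1

Sorted (descending): 621, 621, 563, 525, 525, 418, 418, 418, 394
The 2 values of 621 occupy positions 1–2 → each gets rank 1.
The 2 values of 525 occupy positions 4–5 → each gets rank 4.
The 3 values of 418 occupy positions 6–8 → each gets rank 6.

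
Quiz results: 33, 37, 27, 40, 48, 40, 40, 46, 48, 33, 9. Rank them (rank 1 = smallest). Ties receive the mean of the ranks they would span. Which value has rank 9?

46

Sorted (ascending): 9, 27, 33, 33, 37, 40, 40, 40, 46, 48, 48
The 2 values of 33 occupy positions 3–4 → average rank (3+4)/2 = 3.5.
The 3 values of 40 occupy positions 6–8 → average rank 7.
The 2 values of 48 occupy positions 10–11 → average rank (10+11)/2 = 10.5.
Rank 9 → value 46.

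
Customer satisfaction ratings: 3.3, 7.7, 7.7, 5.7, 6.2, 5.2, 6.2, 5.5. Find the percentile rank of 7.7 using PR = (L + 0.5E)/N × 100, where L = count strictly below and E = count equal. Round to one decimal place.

87.5

N = 8.
Strictly below 7.7: 6. Equal to 7.7: 2.
PR = (6 + 0.5·2)/8 × 100 = 87.5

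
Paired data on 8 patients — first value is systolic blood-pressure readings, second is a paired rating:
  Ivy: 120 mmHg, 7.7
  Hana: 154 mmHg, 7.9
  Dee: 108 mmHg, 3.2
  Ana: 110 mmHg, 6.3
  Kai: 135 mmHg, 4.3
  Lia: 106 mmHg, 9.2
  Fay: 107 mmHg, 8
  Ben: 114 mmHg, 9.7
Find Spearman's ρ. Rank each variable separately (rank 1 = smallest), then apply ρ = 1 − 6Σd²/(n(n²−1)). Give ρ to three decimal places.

-0.238

Ranks of variable 1: 6, 8, 3, 4, 7, 1, 2, 5
Ranks of variable 2: 4, 5, 1, 3, 2, 7, 6, 8
d = r₁ − r₂: 2, 3, 2, 1, 5, -6, -4, -3
d²: 4, 9, 4, 1, 25, 36, 16, 9; Σd² = 104
ρ = 1 − 6·104/(8·63) = 1 − 624/504 = -0.238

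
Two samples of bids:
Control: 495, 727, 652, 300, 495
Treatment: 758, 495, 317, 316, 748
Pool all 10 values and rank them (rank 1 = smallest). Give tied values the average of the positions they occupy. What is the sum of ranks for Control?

Sorted (ascending): 300, 316, 317, 495, 495, 495, 652, 727, 748, 758
The 3 values of 495 occupy positions 4–6 → average rank 5.
Control values → pooled ranks: 495→5, 727→8, 652→7, 300→1, 495→5
Rank sum = 5 + 8 + 7 + 1 + 5 = 26

26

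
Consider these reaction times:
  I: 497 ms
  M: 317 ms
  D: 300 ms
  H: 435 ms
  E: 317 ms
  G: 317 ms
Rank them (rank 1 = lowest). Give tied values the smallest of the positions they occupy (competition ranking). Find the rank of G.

2

Sorted (ascending): 300, 317, 317, 317, 435, 497
The 3 values of 317 occupy positions 2–4 → each gets rank 2.
G has value 317 ms → rank 2.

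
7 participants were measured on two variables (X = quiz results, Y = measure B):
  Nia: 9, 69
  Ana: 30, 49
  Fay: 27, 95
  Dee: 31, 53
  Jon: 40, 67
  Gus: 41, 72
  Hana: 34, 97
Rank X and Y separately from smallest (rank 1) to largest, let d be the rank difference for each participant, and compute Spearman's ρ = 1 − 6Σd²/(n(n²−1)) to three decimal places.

0.107

Ranks of variable 1: 1, 3, 2, 4, 6, 7, 5
Ranks of variable 2: 4, 1, 6, 2, 3, 5, 7
d = r₁ − r₂: -3, 2, -4, 2, 3, 2, -2
d²: 9, 4, 16, 4, 9, 4, 4; Σd² = 50
ρ = 1 − 6·50/(7·48) = 1 − 300/336 = 0.107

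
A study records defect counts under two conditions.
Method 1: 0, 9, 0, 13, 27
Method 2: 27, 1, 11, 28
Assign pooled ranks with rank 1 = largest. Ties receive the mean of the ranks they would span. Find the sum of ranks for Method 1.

29.5

Sorted (descending): 28, 27, 27, 13, 11, 9, 1, 0, 0
The 2 values of 27 occupy positions 2–3 → average rank (2+3)/2 = 2.5.
The 2 values of 0 occupy positions 8–9 → average rank (8+9)/2 = 8.5.
Method 1 values → pooled ranks: 0→8.5, 9→6, 0→8.5, 13→4, 27→2.5
Rank sum = 8.5 + 6 + 8.5 + 4 + 2.5 = 29.5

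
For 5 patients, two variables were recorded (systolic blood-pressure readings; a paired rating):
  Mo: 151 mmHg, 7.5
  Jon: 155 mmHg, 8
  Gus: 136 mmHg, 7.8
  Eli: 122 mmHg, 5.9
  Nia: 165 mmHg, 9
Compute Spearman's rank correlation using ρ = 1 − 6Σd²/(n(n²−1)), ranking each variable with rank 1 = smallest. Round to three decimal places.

Ranks of variable 1: 3, 4, 2, 1, 5
Ranks of variable 2: 2, 4, 3, 1, 5
d = r₁ − r₂: 1, 0, -1, 0, 0
d²: 1, 0, 1, 0, 0; Σd² = 2
ρ = 1 − 6·2/(5·24) = 1 − 12/120 = 0.900

0.900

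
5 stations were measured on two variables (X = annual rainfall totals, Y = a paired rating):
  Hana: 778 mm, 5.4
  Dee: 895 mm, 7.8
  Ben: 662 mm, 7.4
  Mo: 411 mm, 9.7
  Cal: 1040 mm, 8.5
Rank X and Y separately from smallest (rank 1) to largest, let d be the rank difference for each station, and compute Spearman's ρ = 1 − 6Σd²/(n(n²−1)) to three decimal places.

-0.100

Ranks of variable 1: 3, 4, 2, 1, 5
Ranks of variable 2: 1, 3, 2, 5, 4
d = r₁ − r₂: 2, 1, 0, -4, 1
d²: 4, 1, 0, 16, 1; Σd² = 22
ρ = 1 − 6·22/(5·24) = 1 − 132/120 = -0.100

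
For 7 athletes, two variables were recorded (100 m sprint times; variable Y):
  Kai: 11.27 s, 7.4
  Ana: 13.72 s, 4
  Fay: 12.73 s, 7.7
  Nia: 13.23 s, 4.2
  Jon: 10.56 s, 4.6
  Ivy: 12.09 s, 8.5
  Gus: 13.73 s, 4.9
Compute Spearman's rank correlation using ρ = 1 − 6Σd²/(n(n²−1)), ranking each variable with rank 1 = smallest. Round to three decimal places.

-0.357

Ranks of variable 1: 2, 6, 4, 5, 1, 3, 7
Ranks of variable 2: 5, 1, 6, 2, 3, 7, 4
d = r₁ − r₂: -3, 5, -2, 3, -2, -4, 3
d²: 9, 25, 4, 9, 4, 16, 9; Σd² = 76
ρ = 1 − 6·76/(7·48) = 1 − 456/336 = -0.357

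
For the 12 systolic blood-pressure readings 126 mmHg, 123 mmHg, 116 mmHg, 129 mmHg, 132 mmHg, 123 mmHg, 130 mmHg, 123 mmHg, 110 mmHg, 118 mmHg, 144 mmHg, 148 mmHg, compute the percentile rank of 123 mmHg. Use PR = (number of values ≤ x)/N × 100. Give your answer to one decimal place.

N = 12.
Strictly below 123: 3. Equal to 123: 3.
PR = 6/12 × 100 = 50.0

50.0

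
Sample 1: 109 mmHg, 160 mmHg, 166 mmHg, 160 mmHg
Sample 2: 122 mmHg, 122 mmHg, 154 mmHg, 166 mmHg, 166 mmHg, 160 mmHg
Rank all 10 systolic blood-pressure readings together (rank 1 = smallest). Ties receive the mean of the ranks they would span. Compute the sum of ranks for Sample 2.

33

Sorted (ascending): 109, 122, 122, 154, 160, 160, 160, 166, 166, 166
The 2 values of 122 occupy positions 2–3 → average rank (2+3)/2 = 2.5.
The 3 values of 160 occupy positions 5–7 → average rank 6.
The 3 values of 166 occupy positions 8–10 → average rank 9.
Sample 2 values → pooled ranks: 122→2.5, 122→2.5, 154→4, 166→9, 166→9, 160→6
Rank sum = 2.5 + 2.5 + 4 + 9 + 9 + 6 = 33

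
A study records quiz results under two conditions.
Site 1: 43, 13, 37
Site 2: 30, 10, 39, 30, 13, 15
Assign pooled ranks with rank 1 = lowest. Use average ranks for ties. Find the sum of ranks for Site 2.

Sorted (ascending): 10, 13, 13, 15, 30, 30, 37, 39, 43
The 2 values of 13 occupy positions 2–3 → average rank (2+3)/2 = 2.5.
The 2 values of 30 occupy positions 5–6 → average rank (5+6)/2 = 5.5.
Site 2 values → pooled ranks: 30→5.5, 10→1, 39→8, 30→5.5, 13→2.5, 15→4
Rank sum = 5.5 + 1 + 8 + 5.5 + 2.5 + 4 = 26.5

26.5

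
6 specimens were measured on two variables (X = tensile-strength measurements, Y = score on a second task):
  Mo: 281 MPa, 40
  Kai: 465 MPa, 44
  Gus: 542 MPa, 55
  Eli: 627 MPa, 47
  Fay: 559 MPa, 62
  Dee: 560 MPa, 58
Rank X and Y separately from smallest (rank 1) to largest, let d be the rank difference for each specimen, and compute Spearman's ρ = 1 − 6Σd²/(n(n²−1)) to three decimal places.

0.600

Ranks of variable 1: 1, 2, 3, 6, 4, 5
Ranks of variable 2: 1, 2, 4, 3, 6, 5
d = r₁ − r₂: 0, 0, -1, 3, -2, 0
d²: 0, 0, 1, 9, 4, 0; Σd² = 14
ρ = 1 − 6·14/(6·35) = 1 − 84/210 = 0.600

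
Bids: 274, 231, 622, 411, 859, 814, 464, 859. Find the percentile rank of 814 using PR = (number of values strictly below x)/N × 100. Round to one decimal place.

N = 8.
Strictly below 814: 5. Equal to 814: 1.
PR = 5/8 × 100 = 62.5

62.5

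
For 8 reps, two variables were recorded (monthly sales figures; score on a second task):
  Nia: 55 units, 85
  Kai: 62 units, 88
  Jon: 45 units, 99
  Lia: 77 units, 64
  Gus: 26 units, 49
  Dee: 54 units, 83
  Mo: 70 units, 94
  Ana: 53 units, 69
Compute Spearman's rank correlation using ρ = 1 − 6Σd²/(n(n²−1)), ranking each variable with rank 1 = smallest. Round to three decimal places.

0.143

Ranks of variable 1: 5, 6, 2, 8, 1, 4, 7, 3
Ranks of variable 2: 5, 6, 8, 2, 1, 4, 7, 3
d = r₁ − r₂: 0, 0, -6, 6, 0, 0, 0, 0
d²: 0, 0, 36, 36, 0, 0, 0, 0; Σd² = 72
ρ = 1 − 6·72/(8·63) = 1 − 432/504 = 0.143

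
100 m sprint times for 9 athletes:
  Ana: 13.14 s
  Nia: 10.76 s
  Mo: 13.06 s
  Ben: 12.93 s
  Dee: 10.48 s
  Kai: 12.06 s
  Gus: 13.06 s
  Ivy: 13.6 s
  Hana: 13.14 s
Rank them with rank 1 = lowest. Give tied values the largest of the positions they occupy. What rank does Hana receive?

Sorted (ascending): 10.48, 10.76, 12.06, 12.93, 13.06, 13.06, 13.14, 13.14, 13.6
The 2 values of 13.06 occupy positions 5–6 → each gets rank 6.
The 2 values of 13.14 occupy positions 7–8 → each gets rank 8.
Hana has value 13.14 s → rank 8.

8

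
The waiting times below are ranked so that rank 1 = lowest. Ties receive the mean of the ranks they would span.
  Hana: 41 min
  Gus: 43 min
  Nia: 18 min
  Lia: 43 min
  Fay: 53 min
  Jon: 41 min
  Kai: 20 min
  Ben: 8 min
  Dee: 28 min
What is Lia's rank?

7.5

Sorted (ascending): 8, 18, 20, 28, 41, 41, 43, 43, 53
The 2 values of 41 occupy positions 5–6 → average rank (5+6)/2 = 5.5.
The 2 values of 43 occupy positions 7–8 → average rank (7+8)/2 = 7.5.
Lia has value 43 min → rank 7.5.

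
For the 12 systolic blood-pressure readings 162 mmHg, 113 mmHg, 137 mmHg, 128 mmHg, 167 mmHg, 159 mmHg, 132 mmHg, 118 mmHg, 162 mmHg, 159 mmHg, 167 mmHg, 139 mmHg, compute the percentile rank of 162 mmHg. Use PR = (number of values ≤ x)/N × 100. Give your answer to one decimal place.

N = 12.
Strictly below 162: 8. Equal to 162: 2.
PR = 10/12 × 100 = 83.3

83.3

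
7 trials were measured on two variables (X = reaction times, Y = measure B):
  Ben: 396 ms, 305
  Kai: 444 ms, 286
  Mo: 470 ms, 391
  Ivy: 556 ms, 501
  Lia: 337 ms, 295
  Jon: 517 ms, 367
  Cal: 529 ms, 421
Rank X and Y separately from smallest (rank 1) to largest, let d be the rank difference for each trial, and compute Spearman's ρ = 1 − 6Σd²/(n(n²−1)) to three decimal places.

Ranks of variable 1: 2, 3, 4, 7, 1, 5, 6
Ranks of variable 2: 3, 1, 5, 7, 2, 4, 6
d = r₁ − r₂: -1, 2, -1, 0, -1, 1, 0
d²: 1, 4, 1, 0, 1, 1, 0; Σd² = 8
ρ = 1 − 6·8/(7·48) = 1 − 48/336 = 0.857

0.857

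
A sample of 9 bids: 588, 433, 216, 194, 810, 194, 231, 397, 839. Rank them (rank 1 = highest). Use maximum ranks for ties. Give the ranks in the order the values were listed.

Sorted (descending): 839, 810, 588, 433, 397, 231, 216, 194, 194
The 2 values of 194 occupy positions 8–9 → each gets rank 9.

3, 4, 7, 9, 2, 9, 6, 5, 1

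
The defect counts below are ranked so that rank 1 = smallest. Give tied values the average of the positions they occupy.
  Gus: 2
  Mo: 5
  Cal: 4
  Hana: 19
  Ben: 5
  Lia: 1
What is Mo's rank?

Sorted (ascending): 1, 2, 4, 5, 5, 19
The 2 values of 5 occupy positions 4–5 → average rank (4+5)/2 = 4.5.
Mo has value 5 → rank 4.5.

4.5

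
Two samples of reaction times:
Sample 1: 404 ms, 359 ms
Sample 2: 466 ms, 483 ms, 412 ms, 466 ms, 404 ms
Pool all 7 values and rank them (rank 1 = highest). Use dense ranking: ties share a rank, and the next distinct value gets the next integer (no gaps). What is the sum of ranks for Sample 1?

Sorted (descending): 483, 466, 466, 412, 404, 404, 359
The 2 values of 466 share dense rank 2.
The 2 values of 404 share dense rank 4.
Remaining distinct values take the next consecutive integers.
Sample 1 values → pooled ranks: 404→4, 359→5
Rank sum = 4 + 5 = 9

9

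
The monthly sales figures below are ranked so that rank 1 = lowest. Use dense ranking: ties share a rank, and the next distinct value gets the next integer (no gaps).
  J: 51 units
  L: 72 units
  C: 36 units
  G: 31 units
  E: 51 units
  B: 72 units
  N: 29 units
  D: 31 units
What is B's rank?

5

Sorted (ascending): 29, 31, 31, 36, 51, 51, 72, 72
The 2 values of 31 share dense rank 2.
The 2 values of 51 share dense rank 4.
The 2 values of 72 share dense rank 5.
Remaining distinct values take the next consecutive integers.
B has value 72 units → rank 5.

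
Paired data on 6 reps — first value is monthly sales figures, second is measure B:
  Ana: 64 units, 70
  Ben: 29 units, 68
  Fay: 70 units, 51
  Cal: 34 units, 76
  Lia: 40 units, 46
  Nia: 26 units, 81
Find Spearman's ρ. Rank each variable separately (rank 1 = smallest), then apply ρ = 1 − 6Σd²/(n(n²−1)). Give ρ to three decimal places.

Ranks of variable 1: 5, 2, 6, 3, 4, 1
Ranks of variable 2: 4, 3, 2, 5, 1, 6
d = r₁ − r₂: 1, -1, 4, -2, 3, -5
d²: 1, 1, 16, 4, 9, 25; Σd² = 56
ρ = 1 − 6·56/(6·35) = 1 − 336/210 = -0.600

-0.600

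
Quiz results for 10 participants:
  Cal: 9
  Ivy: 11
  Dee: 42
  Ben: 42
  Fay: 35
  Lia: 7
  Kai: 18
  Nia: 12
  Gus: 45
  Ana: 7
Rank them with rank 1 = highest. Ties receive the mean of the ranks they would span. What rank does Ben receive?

Sorted (descending): 45, 42, 42, 35, 18, 12, 11, 9, 7, 7
The 2 values of 42 occupy positions 2–3 → average rank (2+3)/2 = 2.5.
The 2 values of 7 occupy positions 9–10 → average rank (9+10)/2 = 9.5.
Ben has value 42 → rank 2.5.

2.5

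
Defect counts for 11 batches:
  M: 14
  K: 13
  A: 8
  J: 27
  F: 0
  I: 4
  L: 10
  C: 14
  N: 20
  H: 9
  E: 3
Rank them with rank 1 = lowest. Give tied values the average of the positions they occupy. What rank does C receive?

8.5

Sorted (ascending): 0, 3, 4, 8, 9, 10, 13, 14, 14, 20, 27
The 2 values of 14 occupy positions 8–9 → average rank (8+9)/2 = 8.5.
C has value 14 → rank 8.5.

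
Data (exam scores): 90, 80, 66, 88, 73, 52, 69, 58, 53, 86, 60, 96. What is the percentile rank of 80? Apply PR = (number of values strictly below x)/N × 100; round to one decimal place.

N = 12.
Strictly below 80: 7. Equal to 80: 1.
PR = 7/12 × 100 = 58.3

58.3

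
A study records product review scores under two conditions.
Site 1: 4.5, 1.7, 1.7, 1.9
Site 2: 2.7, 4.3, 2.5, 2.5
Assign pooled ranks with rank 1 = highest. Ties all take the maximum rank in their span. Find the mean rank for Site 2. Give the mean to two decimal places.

Sorted (descending): 4.5, 4.3, 2.7, 2.5, 2.5, 1.9, 1.7, 1.7
The 2 values of 2.5 occupy positions 4–5 → each gets rank 5.
The 2 values of 1.7 occupy positions 7–8 → each gets rank 8.
Site 2 values → pooled ranks: 2.7→3, 4.3→2, 2.5→5, 2.5→5
Mean rank = (3 + 2 + 5 + 5) / 4 = 3.75

3.75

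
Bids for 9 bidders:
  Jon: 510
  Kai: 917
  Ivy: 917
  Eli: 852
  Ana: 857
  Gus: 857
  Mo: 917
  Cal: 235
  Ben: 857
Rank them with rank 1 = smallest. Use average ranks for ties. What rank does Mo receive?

8

Sorted (ascending): 235, 510, 852, 857, 857, 857, 917, 917, 917
The 3 values of 857 occupy positions 4–6 → average rank 5.
The 3 values of 917 occupy positions 7–9 → average rank 8.
Mo has value 917 → rank 8.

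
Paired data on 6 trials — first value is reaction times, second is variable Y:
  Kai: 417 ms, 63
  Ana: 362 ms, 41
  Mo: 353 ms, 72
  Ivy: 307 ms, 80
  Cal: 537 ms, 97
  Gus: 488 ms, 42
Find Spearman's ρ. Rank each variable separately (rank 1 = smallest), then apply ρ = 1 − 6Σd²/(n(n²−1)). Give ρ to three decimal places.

0.029

Ranks of variable 1: 4, 3, 2, 1, 6, 5
Ranks of variable 2: 3, 1, 4, 5, 6, 2
d = r₁ − r₂: 1, 2, -2, -4, 0, 3
d²: 1, 4, 4, 16, 0, 9; Σd² = 34
ρ = 1 − 6·34/(6·35) = 1 − 204/210 = 0.029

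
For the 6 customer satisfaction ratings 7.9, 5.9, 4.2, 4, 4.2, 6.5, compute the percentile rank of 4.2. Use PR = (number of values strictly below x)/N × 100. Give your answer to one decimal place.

N = 6.
Strictly below 4.2: 1. Equal to 4.2: 2.
PR = 1/6 × 100 = 16.7

16.7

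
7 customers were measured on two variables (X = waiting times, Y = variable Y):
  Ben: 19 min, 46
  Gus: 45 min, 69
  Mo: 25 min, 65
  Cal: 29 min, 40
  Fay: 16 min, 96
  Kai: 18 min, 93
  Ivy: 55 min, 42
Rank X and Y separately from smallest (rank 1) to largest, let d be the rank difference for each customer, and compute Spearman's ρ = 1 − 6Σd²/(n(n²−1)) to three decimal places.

-0.679

Ranks of variable 1: 3, 6, 4, 5, 1, 2, 7
Ranks of variable 2: 3, 5, 4, 1, 7, 6, 2
d = r₁ − r₂: 0, 1, 0, 4, -6, -4, 5
d²: 0, 1, 0, 16, 36, 16, 25; Σd² = 94
ρ = 1 − 6·94/(7·48) = 1 − 564/336 = -0.679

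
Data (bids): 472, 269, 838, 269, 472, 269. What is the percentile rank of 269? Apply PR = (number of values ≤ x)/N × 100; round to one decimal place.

50.0

N = 6.
Strictly below 269: 0. Equal to 269: 3.
PR = 3/6 × 100 = 50.0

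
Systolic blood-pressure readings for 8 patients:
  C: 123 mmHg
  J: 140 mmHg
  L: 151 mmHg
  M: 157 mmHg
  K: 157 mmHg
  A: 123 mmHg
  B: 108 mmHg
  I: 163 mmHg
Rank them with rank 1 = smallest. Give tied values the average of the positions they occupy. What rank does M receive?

6.5

Sorted (ascending): 108, 123, 123, 140, 151, 157, 157, 163
The 2 values of 123 occupy positions 2–3 → average rank (2+3)/2 = 2.5.
The 2 values of 157 occupy positions 6–7 → average rank (6+7)/2 = 6.5.
M has value 157 mmHg → rank 6.5.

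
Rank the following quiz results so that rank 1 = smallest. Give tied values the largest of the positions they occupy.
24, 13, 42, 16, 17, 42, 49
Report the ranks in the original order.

Sorted (ascending): 13, 16, 17, 24, 42, 42, 49
The 2 values of 42 occupy positions 5–6 → each gets rank 6.

4, 1, 6, 2, 3, 6, 7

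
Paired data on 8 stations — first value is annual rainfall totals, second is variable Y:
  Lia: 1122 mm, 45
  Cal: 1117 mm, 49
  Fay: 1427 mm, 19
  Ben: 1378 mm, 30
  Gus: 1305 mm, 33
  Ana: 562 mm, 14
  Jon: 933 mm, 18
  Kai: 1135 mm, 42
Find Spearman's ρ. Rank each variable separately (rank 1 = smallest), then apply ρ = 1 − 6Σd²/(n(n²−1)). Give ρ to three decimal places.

Ranks of variable 1: 4, 3, 8, 7, 6, 1, 2, 5
Ranks of variable 2: 7, 8, 3, 4, 5, 1, 2, 6
d = r₁ − r₂: -3, -5, 5, 3, 1, 0, 0, -1
d²: 9, 25, 25, 9, 1, 0, 0, 1; Σd² = 70
ρ = 1 − 6·70/(8·63) = 1 − 420/504 = 0.167

0.167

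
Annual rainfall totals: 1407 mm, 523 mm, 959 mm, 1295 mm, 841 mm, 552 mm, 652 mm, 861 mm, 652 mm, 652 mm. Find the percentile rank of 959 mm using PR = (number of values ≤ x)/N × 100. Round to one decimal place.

80.0

N = 10.
Strictly below 959: 7. Equal to 959: 1.
PR = 8/10 × 100 = 80.0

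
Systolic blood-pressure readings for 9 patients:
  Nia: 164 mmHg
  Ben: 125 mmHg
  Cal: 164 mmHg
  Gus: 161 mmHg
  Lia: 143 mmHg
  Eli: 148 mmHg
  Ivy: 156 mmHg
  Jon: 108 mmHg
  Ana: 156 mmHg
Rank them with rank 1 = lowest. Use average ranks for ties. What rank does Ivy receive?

5.5

Sorted (ascending): 108, 125, 143, 148, 156, 156, 161, 164, 164
The 2 values of 156 occupy positions 5–6 → average rank (5+6)/2 = 5.5.
The 2 values of 164 occupy positions 8–9 → average rank (8+9)/2 = 8.5.
Ivy has value 156 mmHg → rank 5.5.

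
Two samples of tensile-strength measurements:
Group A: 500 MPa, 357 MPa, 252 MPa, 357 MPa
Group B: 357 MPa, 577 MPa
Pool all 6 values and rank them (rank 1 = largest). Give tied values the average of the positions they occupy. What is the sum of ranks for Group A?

16

Sorted (descending): 577, 500, 357, 357, 357, 252
The 3 values of 357 occupy positions 3–5 → average rank 4.
Group A values → pooled ranks: 500→2, 357→4, 252→6, 357→4
Rank sum = 2 + 4 + 6 + 4 = 16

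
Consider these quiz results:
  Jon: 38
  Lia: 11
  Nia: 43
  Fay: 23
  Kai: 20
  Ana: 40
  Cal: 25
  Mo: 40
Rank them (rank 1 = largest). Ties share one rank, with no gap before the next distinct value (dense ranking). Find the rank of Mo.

Sorted (descending): 43, 40, 40, 38, 25, 23, 20, 11
The 2 values of 40 share dense rank 2.
Remaining distinct values take the next consecutive integers.
Mo has value 40 → rank 2.

2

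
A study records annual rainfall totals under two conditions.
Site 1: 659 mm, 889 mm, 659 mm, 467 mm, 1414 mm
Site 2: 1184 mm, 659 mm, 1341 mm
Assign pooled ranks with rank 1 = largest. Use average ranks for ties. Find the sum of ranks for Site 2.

Sorted (descending): 1414, 1341, 1184, 889, 659, 659, 659, 467
The 3 values of 659 occupy positions 5–7 → average rank 6.
Site 2 values → pooled ranks: 1184→3, 659→6, 1341→2
Rank sum = 3 + 6 + 2 = 11

11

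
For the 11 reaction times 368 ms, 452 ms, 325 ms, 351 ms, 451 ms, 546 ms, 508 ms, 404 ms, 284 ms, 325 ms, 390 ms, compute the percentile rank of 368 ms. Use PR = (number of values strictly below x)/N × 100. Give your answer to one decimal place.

36.4

N = 11.
Strictly below 368: 4. Equal to 368: 1.
PR = 4/11 × 100 = 36.4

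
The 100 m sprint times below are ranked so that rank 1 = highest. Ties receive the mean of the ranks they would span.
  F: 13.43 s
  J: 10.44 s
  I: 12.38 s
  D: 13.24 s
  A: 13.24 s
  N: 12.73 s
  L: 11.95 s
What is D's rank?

Sorted (descending): 13.43, 13.24, 13.24, 12.73, 12.38, 11.95, 10.44
The 2 values of 13.24 occupy positions 2–3 → average rank (2+3)/2 = 2.5.
D has value 13.24 s → rank 2.5.

2.5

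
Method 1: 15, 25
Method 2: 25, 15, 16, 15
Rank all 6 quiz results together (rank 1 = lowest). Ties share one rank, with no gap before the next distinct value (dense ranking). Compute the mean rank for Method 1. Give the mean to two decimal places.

2.00

Sorted (ascending): 15, 15, 15, 16, 25, 25
The 3 values of 15 share dense rank 1.
The 2 values of 25 share dense rank 3.
Remaining distinct values take the next consecutive integers.
Method 1 values → pooled ranks: 15→1, 25→3
Mean rank = (1 + 3) / 2 = 2.00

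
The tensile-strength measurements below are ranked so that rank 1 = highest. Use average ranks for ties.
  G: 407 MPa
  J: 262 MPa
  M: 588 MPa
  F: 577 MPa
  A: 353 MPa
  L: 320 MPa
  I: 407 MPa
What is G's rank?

Sorted (descending): 588, 577, 407, 407, 353, 320, 262
The 2 values of 407 occupy positions 3–4 → average rank (3+4)/2 = 3.5.
G has value 407 MPa → rank 3.5.

3.5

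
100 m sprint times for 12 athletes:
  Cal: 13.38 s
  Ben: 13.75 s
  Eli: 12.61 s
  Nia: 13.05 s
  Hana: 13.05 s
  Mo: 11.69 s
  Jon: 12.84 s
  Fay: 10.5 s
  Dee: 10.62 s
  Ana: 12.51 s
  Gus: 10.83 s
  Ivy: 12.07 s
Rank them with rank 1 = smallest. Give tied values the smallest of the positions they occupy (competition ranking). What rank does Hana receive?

Sorted (ascending): 10.5, 10.62, 10.83, 11.69, 12.07, 12.51, 12.61, 12.84, 13.05, 13.05, 13.38, 13.75
The 2 values of 13.05 occupy positions 9–10 → each gets rank 9.
Hana has value 13.05 s → rank 9.

9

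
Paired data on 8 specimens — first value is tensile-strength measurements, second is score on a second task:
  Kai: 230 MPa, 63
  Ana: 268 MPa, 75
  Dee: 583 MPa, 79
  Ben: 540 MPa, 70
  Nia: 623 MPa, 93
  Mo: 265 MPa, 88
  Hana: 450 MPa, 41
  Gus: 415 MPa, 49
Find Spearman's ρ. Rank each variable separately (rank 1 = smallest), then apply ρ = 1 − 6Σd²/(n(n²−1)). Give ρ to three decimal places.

Ranks of variable 1: 1, 3, 7, 6, 8, 2, 5, 4
Ranks of variable 2: 3, 5, 6, 4, 8, 7, 1, 2
d = r₁ − r₂: -2, -2, 1, 2, 0, -5, 4, 2
d²: 4, 4, 1, 4, 0, 25, 16, 4; Σd² = 58
ρ = 1 − 6·58/(8·63) = 1 − 348/504 = 0.310

0.310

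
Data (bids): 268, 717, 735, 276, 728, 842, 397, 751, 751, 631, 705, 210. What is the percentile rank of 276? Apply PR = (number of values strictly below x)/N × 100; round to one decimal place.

N = 12.
Strictly below 276: 2. Equal to 276: 1.
PR = 2/12 × 100 = 16.7

16.7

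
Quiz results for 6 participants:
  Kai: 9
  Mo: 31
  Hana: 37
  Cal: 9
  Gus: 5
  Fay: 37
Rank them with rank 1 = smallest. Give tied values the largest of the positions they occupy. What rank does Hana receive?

6

Sorted (ascending): 5, 9, 9, 31, 37, 37
The 2 values of 9 occupy positions 2–3 → each gets rank 3.
The 2 values of 37 occupy positions 5–6 → each gets rank 6.
Hana has value 37 → rank 6.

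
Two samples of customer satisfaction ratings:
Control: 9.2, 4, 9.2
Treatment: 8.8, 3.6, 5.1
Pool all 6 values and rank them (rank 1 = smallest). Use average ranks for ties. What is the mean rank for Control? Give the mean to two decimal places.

Sorted (ascending): 3.6, 4, 5.1, 8.8, 9.2, 9.2
The 2 values of 9.2 occupy positions 5–6 → average rank (5+6)/2 = 5.5.
Control values → pooled ranks: 9.2→5.5, 4→2, 9.2→5.5
Mean rank = (5.5 + 2 + 5.5) / 3 = 4.33

4.33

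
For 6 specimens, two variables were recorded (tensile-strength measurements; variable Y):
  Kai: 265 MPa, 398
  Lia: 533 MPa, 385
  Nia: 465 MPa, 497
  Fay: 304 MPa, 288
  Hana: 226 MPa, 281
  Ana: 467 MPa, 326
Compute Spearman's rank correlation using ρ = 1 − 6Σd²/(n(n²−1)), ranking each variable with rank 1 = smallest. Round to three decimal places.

0.371

Ranks of variable 1: 2, 6, 4, 3, 1, 5
Ranks of variable 2: 5, 4, 6, 2, 1, 3
d = r₁ − r₂: -3, 2, -2, 1, 0, 2
d²: 9, 4, 4, 1, 0, 4; Σd² = 22
ρ = 1 − 6·22/(6·35) = 1 − 132/210 = 0.371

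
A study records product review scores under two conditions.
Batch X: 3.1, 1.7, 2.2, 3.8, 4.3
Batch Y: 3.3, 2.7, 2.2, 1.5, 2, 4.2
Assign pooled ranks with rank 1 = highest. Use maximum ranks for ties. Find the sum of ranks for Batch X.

27

Sorted (descending): 4.3, 4.2, 3.8, 3.3, 3.1, 2.7, 2.2, 2.2, 2, 1.7, 1.5
The 2 values of 2.2 occupy positions 7–8 → each gets rank 8.
Batch X values → pooled ranks: 3.1→5, 1.7→10, 2.2→8, 3.8→3, 4.3→1
Rank sum = 5 + 10 + 8 + 3 + 1 = 27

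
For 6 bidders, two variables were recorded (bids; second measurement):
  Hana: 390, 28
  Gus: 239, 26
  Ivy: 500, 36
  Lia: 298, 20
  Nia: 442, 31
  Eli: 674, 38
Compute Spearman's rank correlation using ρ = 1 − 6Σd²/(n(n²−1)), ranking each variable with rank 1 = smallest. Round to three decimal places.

0.943

Ranks of variable 1: 3, 1, 5, 2, 4, 6
Ranks of variable 2: 3, 2, 5, 1, 4, 6
d = r₁ − r₂: 0, -1, 0, 1, 0, 0
d²: 0, 1, 0, 1, 0, 0; Σd² = 2
ρ = 1 − 6·2/(6·35) = 1 − 12/210 = 0.943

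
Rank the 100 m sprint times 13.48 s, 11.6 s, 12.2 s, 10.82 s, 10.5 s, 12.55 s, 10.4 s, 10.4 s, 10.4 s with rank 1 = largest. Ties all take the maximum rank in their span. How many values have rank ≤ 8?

Sorted (descending): 13.48, 12.55, 12.2, 11.6, 10.82, 10.5, 10.4, 10.4, 10.4
The 3 values of 10.4 occupy positions 7–9 → each gets rank 9.
Ranks ≤ 8: {1, 2, 3, 4, 5, 6} → 6 values.

6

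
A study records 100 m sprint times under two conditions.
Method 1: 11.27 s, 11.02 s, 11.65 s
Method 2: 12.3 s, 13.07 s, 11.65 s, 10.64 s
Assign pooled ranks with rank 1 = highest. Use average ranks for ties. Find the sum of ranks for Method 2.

Sorted (descending): 13.07, 12.3, 11.65, 11.65, 11.27, 11.02, 10.64
The 2 values of 11.65 occupy positions 3–4 → average rank (3+4)/2 = 3.5.
Method 2 values → pooled ranks: 12.3→2, 13.07→1, 11.65→3.5, 10.64→7
Rank sum = 2 + 1 + 3.5 + 7 = 13.5

13.5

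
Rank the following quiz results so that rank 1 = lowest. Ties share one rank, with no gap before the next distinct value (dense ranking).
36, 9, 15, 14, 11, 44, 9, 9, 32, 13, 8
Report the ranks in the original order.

8, 2, 6, 5, 3, 9, 2, 2, 7, 4, 1

Sorted (ascending): 8, 9, 9, 9, 11, 13, 14, 15, 32, 36, 44
The 3 values of 9 share dense rank 2.
Remaining distinct values take the next consecutive integers.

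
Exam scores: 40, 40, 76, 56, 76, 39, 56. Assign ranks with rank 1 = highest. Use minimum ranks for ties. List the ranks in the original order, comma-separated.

5, 5, 1, 3, 1, 7, 3

Sorted (descending): 76, 76, 56, 56, 40, 40, 39
The 2 values of 76 occupy positions 1–2 → each gets rank 1.
The 2 values of 56 occupy positions 3–4 → each gets rank 3.
The 2 values of 40 occupy positions 5–6 → each gets rank 5.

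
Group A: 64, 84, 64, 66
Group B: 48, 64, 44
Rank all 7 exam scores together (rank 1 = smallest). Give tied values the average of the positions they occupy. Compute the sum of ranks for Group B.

7

Sorted (ascending): 44, 48, 64, 64, 64, 66, 84
The 3 values of 64 occupy positions 3–5 → average rank 4.
Group B values → pooled ranks: 48→2, 64→4, 44→1
Rank sum = 2 + 4 + 1 = 7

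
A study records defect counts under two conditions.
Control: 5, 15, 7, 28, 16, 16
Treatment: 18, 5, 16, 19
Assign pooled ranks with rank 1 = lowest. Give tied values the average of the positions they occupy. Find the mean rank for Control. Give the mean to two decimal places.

5.08

Sorted (ascending): 5, 5, 7, 15, 16, 16, 16, 18, 19, 28
The 2 values of 5 occupy positions 1–2 → average rank (1+2)/2 = 1.5.
The 3 values of 16 occupy positions 5–7 → average rank 6.
Control values → pooled ranks: 5→1.5, 15→4, 7→3, 28→10, 16→6, 16→6
Mean rank = (1.5 + 4 + 3 + 10 + 6 + 6) / 6 = 5.08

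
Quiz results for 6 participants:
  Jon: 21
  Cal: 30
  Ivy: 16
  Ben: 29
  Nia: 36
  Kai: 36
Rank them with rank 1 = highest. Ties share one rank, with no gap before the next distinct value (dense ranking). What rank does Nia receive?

Sorted (descending): 36, 36, 30, 29, 21, 16
The 2 values of 36 share dense rank 1.
Remaining distinct values take the next consecutive integers.
Nia has value 36 → rank 1.

1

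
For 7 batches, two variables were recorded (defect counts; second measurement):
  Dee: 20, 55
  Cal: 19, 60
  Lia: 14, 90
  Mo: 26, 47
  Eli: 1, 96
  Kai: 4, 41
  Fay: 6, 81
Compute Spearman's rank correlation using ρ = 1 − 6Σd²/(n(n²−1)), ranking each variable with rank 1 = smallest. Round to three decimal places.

-0.429

Ranks of variable 1: 6, 5, 4, 7, 1, 2, 3
Ranks of variable 2: 3, 4, 6, 2, 7, 1, 5
d = r₁ − r₂: 3, 1, -2, 5, -6, 1, -2
d²: 9, 1, 4, 25, 36, 1, 4; Σd² = 80
ρ = 1 − 6·80/(7·48) = 1 − 480/336 = -0.429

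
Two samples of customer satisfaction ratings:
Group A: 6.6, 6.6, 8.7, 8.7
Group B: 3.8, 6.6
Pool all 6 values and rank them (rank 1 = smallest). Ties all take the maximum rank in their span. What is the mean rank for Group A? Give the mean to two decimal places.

5.00

Sorted (ascending): 3.8, 6.6, 6.6, 6.6, 8.7, 8.7
The 3 values of 6.6 occupy positions 2–4 → each gets rank 4.
The 2 values of 8.7 occupy positions 5–6 → each gets rank 6.
Group A values → pooled ranks: 6.6→4, 6.6→4, 8.7→6, 8.7→6
Mean rank = (4 + 4 + 6 + 6) / 4 = 5.00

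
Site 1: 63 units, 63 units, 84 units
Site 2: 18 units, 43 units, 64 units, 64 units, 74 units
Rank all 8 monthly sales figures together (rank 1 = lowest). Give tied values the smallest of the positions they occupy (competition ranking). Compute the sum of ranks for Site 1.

Sorted (ascending): 18, 43, 63, 63, 64, 64, 74, 84
The 2 values of 63 occupy positions 3–4 → each gets rank 3.
The 2 values of 64 occupy positions 5–6 → each gets rank 5.
Site 1 values → pooled ranks: 63→3, 63→3, 84→8
Rank sum = 3 + 3 + 8 = 14

14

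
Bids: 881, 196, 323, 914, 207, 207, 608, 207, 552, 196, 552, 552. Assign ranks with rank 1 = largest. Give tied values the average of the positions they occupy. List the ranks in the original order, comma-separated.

Sorted (descending): 914, 881, 608, 552, 552, 552, 323, 207, 207, 207, 196, 196
The 3 values of 552 occupy positions 4–6 → average rank 5.
The 3 values of 207 occupy positions 8–10 → average rank 9.
The 2 values of 196 occupy positions 11–12 → average rank (11+12)/2 = 11.5.

2, 11.5, 7, 1, 9, 9, 3, 9, 5, 11.5, 5, 5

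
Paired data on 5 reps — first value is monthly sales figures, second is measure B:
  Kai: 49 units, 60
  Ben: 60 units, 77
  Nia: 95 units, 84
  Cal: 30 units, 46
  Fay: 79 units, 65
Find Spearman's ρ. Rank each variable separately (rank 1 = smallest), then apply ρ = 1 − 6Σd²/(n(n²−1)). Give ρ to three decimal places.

0.900

Ranks of variable 1: 2, 3, 5, 1, 4
Ranks of variable 2: 2, 4, 5, 1, 3
d = r₁ − r₂: 0, -1, 0, 0, 1
d²: 0, 1, 0, 0, 1; Σd² = 2
ρ = 1 − 6·2/(5·24) = 1 − 12/120 = 0.900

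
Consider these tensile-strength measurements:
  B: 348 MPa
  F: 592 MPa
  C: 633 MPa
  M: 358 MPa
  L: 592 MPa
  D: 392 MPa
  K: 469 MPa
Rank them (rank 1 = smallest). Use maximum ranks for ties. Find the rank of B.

Sorted (ascending): 348, 358, 392, 469, 592, 592, 633
The 2 values of 592 occupy positions 5–6 → each gets rank 6.
B has value 348 MPa → rank 1.

1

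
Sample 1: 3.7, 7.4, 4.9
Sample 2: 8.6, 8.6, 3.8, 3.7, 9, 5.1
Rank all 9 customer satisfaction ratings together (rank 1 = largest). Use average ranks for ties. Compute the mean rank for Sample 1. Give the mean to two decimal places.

6.17

Sorted (descending): 9, 8.6, 8.6, 7.4, 5.1, 4.9, 3.8, 3.7, 3.7
The 2 values of 8.6 occupy positions 2–3 → average rank (2+3)/2 = 2.5.
The 2 values of 3.7 occupy positions 8–9 → average rank (8+9)/2 = 8.5.
Sample 1 values → pooled ranks: 3.7→8.5, 7.4→4, 4.9→6
Mean rank = (8.5 + 4 + 6) / 3 = 6.17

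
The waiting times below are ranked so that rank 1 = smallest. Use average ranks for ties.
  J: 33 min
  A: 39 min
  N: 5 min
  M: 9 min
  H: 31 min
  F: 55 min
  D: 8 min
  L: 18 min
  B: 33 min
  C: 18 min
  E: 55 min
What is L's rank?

4.5

Sorted (ascending): 5, 8, 9, 18, 18, 31, 33, 33, 39, 55, 55
The 2 values of 18 occupy positions 4–5 → average rank (4+5)/2 = 4.5.
The 2 values of 33 occupy positions 7–8 → average rank (7+8)/2 = 7.5.
The 2 values of 55 occupy positions 10–11 → average rank (10+11)/2 = 10.5.
L has value 18 min → rank 4.5.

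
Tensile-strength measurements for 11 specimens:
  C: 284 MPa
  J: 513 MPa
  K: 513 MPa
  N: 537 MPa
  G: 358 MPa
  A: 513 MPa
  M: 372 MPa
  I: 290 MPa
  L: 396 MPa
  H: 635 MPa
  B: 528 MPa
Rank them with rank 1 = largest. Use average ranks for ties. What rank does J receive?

5

Sorted (descending): 635, 537, 528, 513, 513, 513, 396, 372, 358, 290, 284
The 3 values of 513 occupy positions 4–6 → average rank 5.
J has value 513 MPa → rank 5.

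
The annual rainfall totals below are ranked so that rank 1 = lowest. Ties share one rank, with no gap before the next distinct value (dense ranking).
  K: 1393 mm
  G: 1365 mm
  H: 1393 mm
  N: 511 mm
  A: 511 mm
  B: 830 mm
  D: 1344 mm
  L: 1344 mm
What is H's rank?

Sorted (ascending): 511, 511, 830, 1344, 1344, 1365, 1393, 1393
The 2 values of 511 share dense rank 1.
The 2 values of 1344 share dense rank 3.
The 2 values of 1393 share dense rank 5.
Remaining distinct values take the next consecutive integers.
H has value 1393 mm → rank 5.

5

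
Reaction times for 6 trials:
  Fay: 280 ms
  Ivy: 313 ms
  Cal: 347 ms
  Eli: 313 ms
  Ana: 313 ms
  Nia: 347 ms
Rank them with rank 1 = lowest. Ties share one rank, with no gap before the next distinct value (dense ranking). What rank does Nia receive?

3

Sorted (ascending): 280, 313, 313, 313, 347, 347
The 3 values of 313 share dense rank 2.
The 2 values of 347 share dense rank 3.
Remaining distinct values take the next consecutive integers.
Nia has value 347 ms → rank 3.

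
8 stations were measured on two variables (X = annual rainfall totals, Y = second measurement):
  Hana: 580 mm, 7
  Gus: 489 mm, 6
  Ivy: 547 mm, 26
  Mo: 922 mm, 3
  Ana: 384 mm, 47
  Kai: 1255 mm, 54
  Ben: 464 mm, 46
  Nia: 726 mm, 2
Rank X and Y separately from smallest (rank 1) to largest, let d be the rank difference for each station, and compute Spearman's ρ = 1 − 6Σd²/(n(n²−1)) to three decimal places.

-0.238

Ranks of variable 1: 5, 3, 4, 7, 1, 8, 2, 6
Ranks of variable 2: 4, 3, 5, 2, 7, 8, 6, 1
d = r₁ − r₂: 1, 0, -1, 5, -6, 0, -4, 5
d²: 1, 0, 1, 25, 36, 0, 16, 25; Σd² = 104
ρ = 1 − 6·104/(8·63) = 1 − 624/504 = -0.238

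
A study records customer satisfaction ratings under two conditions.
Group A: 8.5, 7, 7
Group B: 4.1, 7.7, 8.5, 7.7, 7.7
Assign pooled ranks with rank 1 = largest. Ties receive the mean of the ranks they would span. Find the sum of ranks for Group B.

Sorted (descending): 8.5, 8.5, 7.7, 7.7, 7.7, 7, 7, 4.1
The 2 values of 8.5 occupy positions 1–2 → average rank (1+2)/2 = 1.5.
The 3 values of 7.7 occupy positions 3–5 → average rank 4.
The 2 values of 7 occupy positions 6–7 → average rank (6+7)/2 = 6.5.
Group B values → pooled ranks: 4.1→8, 7.7→4, 8.5→1.5, 7.7→4, 7.7→4
Rank sum = 8 + 4 + 1.5 + 4 + 4 = 21.5

21.5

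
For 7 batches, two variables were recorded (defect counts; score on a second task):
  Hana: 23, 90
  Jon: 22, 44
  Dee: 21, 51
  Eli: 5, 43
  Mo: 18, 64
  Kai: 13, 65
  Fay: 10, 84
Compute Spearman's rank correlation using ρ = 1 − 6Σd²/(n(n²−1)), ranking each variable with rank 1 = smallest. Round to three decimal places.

0.286

Ranks of variable 1: 7, 6, 5, 1, 4, 3, 2
Ranks of variable 2: 7, 2, 3, 1, 4, 5, 6
d = r₁ − r₂: 0, 4, 2, 0, 0, -2, -4
d²: 0, 16, 4, 0, 0, 4, 16; Σd² = 40
ρ = 1 − 6·40/(7·48) = 1 − 240/336 = 0.286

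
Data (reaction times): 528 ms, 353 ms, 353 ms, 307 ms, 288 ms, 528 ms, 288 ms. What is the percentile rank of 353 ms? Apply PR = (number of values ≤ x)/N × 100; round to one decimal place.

N = 7.
Strictly below 353: 3. Equal to 353: 2.
PR = 5/7 × 100 = 71.4

71.4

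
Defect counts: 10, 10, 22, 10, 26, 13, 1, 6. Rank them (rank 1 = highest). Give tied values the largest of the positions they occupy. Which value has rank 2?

22

Sorted (descending): 26, 22, 13, 10, 10, 10, 6, 1
The 3 values of 10 occupy positions 4–6 → each gets rank 6.
Rank 2 → value 22.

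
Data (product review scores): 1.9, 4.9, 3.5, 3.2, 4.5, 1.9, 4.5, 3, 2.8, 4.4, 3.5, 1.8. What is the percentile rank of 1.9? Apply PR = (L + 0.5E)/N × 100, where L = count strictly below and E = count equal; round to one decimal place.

N = 12.
Strictly below 1.9: 1. Equal to 1.9: 2.
PR = (1 + 0.5·2)/12 × 100 = 16.7

16.7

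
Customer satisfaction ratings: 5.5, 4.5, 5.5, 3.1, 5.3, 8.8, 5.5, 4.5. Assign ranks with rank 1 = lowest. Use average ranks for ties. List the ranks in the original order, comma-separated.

6, 2.5, 6, 1, 4, 8, 6, 2.5

Sorted (ascending): 3.1, 4.5, 4.5, 5.3, 5.5, 5.5, 5.5, 8.8
The 2 values of 4.5 occupy positions 2–3 → average rank (2+3)/2 = 2.5.
The 3 values of 5.5 occupy positions 5–7 → average rank 6.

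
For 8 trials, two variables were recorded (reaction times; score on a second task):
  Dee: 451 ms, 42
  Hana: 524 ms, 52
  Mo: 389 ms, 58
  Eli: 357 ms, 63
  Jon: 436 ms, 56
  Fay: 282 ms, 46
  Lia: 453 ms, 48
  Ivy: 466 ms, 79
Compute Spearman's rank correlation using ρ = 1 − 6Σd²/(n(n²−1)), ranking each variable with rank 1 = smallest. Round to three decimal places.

0.071

Ranks of variable 1: 5, 8, 3, 2, 4, 1, 6, 7
Ranks of variable 2: 1, 4, 6, 7, 5, 2, 3, 8
d = r₁ − r₂: 4, 4, -3, -5, -1, -1, 3, -1
d²: 16, 16, 9, 25, 1, 1, 9, 1; Σd² = 78
ρ = 1 − 6·78/(8·63) = 1 − 468/504 = 0.071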